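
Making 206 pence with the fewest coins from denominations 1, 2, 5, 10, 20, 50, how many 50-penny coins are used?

4

Use the largest denomination that fits, subtract, and repeat.
206 − 4×50→6 − 1×5→1 − 1×1→0
Count of 50: 4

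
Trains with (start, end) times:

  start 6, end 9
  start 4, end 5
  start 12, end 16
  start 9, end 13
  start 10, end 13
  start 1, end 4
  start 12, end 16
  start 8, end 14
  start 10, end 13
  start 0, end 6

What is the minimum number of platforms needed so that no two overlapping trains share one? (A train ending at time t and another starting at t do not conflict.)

starts: [0, 1, 4, 6, 8, 9, 10, 10, 12, 12]
ends:   [4, 5, 6, 9, 13, 13, 13, 14, 16, 16]
s0→1 s1→2 e4→1 s4→2 e5→1 e6→0 s6→1 s8→2 e9→1 s9→2 s10→3 s10→4 s12→5 s12→6  — peak 6.

6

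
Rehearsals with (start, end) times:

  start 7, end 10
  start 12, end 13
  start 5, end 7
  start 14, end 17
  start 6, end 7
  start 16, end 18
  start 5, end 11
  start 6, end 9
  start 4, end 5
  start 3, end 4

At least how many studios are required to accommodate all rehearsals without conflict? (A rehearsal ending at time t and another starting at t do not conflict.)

4

Events (time:±→running): 3:+→1 4:-→0 4:+→1 5:-→0 5:+→1 5:+→2 6:+→3 6:+→4 … peak 4.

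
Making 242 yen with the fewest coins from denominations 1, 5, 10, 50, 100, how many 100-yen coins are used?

2

Use the largest denomination that fits, subtract, and repeat.
242 − 2×100→42 − 4×10→2 − 2×1→0
Count of 100: 2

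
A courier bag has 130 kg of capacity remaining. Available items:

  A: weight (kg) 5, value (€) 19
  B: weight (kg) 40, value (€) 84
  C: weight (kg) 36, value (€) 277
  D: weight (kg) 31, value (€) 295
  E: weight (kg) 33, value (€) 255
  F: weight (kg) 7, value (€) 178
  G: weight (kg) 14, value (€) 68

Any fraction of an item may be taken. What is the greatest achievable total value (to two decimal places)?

1100.40

Order: F (178/7=25.43) > D (295/31=9.52) > E (255/33=7.73) > C (277/36=7.69) > G (68/14=4.86) > A (19/5=3.80) > B (84/40=2.10)
Fill: take F (7 @ 178) → take D (31 @ 295) → take E (33 @ 255) → take C (36 @ 277) → take G (14 @ 68) → take A (5 @ 19) → take 4/40 of B → 8.40; 130/130 used.
Total value = 1100.40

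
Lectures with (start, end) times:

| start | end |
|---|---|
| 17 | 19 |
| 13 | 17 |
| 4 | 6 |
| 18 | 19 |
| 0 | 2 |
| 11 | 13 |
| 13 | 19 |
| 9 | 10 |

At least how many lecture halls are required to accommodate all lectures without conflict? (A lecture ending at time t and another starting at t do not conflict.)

starts: [0, 4, 9, 11, 13, 13, 17, 18]
ends:   [2, 6, 10, 13, 17, 19, 19, 19]
s0→1 e2→0 s4→1 e6→0 s9→1 e10→0 s11→1 e13→0 s13→1 s13→2 e17→1 s17→2 s18→3  — peak 3.

3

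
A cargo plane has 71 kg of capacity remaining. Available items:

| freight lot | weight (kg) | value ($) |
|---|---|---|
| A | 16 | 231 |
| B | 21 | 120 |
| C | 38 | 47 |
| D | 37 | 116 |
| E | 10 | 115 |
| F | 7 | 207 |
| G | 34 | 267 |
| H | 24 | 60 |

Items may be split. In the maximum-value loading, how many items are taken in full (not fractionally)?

4

Greedy by value/weight ratio, highest first.
Ratios (sorted): F 29.57, A 14.44, E 11.50, G 7.85, B 5.71, D 3.14, H 2.50, C 1.24
take F (7 @ 207); take A (16 @ 231); take E (10 @ 115); take G (34 @ 267); take 4/21 of B → 22.86. Capacity used 71/71.
4 item(s) taken whole; one partial (take 4/21 of B).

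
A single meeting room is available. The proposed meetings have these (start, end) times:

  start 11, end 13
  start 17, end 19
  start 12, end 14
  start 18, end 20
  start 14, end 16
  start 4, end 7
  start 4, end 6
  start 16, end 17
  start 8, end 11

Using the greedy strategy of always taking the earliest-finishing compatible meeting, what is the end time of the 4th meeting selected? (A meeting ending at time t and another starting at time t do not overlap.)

16

Sorted by end: (4,6)  (4,7)  (8,11)  (11,13)  (12,14)  (14,16)  (16,17)  (17,19)  (18,20)
take (4,6); skip (4,7); take (8,11); take (11,13); take (14,16); take (16,17); take (17,19).
Selected: (4,6) (8,11) (11,13) (14,16) (16,17) (17,19)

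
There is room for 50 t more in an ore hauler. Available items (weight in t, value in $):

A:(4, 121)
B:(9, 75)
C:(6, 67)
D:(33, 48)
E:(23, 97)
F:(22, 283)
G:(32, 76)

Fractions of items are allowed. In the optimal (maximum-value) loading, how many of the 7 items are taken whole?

4

Sort by value per unit weight and fill in that order.
Order: A (121/4=30.25) > F (283/22=12.86) > C (67/6=11.17) > B (75/9=8.33) > E (97/23=4.22) > G (76/32=2.38) > D (48/33=1.45)
Fill: take A (4 @ 121) → take F (22 @ 283) → take C (6 @ 67) → take B (9 @ 75) → take 9/23 of E → 37.96; 50/50 used.
4 item(s) taken whole; one partial (take 9/23 of E).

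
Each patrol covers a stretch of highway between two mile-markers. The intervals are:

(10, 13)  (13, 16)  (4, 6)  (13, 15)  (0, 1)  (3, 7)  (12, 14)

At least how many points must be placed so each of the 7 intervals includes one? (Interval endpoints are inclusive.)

3

By right end: [0,1]  [4,6]  [3,7]  [10,13]  [12,14]  [13,15]  [13,16]
[0,1] uncovered → point at 1; [4,6] uncovered → point at 6; [10,13] uncovered → point at 13.
Points: 1, 6, 13 (3 total).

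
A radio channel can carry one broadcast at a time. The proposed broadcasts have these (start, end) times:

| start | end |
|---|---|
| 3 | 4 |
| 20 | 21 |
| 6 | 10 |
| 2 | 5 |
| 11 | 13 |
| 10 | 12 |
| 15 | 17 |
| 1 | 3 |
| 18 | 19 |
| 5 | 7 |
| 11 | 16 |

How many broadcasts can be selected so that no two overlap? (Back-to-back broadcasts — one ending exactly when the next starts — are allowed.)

By end time: (1,3), (3,4), (2,5), (5,7), (6,10), (10,12), (11,13), (11,16), (15,17), (18,19), (20,21).
Pick (1,3); next start ≥ 3 → (3,4); next start ≥ 4 → (5,7); next start ≥ 7 → (10,12); next start ≥ 12 → (15,17); next start ≥ 17 → (18,19); next start ≥ 19 → (20,21).
Selected 7 broadcasts.

7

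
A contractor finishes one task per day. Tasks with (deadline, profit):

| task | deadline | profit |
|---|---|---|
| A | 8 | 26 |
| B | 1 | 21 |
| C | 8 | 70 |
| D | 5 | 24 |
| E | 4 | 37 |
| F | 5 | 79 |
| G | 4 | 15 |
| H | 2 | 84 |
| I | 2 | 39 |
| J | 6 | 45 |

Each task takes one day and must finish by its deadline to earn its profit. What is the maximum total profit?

404

Profit order: H=84 F=79 C=70 J=45 I=39 E=37 A=26 D=24 B=21 G=15
Assign: H→slot 2, F→slot 5, C→slot 8, J→slot 6, I→slot 1, E→slot 4, A→slot 7, D→slot 3, B skipped, G skipped.
Slots: [1:I] [2:H] [3:D] [4:E] [5:F] [6:J] [7:A] [8:C]
Profit = 39 + 84 + 24 + 37 + 79 + 45 + 26 + 70 = 404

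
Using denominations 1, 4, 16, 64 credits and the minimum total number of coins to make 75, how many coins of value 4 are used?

2

75 − 1×64→11 − 2×4→3 − 3×1→0
Count of 4: 2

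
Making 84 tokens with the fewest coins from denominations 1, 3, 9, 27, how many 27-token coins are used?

Greedy: take as many of the largest coin as possible, then repeat with the remainder.
84 − 3×27→3 − 1×3→0
Count of 27: 3

3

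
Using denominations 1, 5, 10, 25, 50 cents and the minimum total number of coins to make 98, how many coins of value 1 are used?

98 = 1×50 + 1×25 + 2×10 + 3×1
Count of 1: 3

3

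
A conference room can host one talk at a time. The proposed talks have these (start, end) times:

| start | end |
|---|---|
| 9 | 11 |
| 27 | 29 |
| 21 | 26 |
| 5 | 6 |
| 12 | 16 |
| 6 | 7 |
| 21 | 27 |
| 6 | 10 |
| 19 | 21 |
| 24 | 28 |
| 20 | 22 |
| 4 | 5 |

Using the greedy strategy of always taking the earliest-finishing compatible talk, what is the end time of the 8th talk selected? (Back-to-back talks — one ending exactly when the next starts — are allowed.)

29

Sorted by end: (4,5)  (5,6)  (6,7)  (6,10)  (9,11)  (12,16)  (19,21)  (20,22)  (21,26)  (21,27)  (24,28)  (27,29)
take (4,5); take (5,6); take (6,7); skip (6,10); take (9,11); take (12,16); take (19,21); take (21,26); skip (21,27); take (27,29).
Selected: (4,5) (5,6) (6,7) (9,11) (12,16) (19,21) (21,26) (27,29)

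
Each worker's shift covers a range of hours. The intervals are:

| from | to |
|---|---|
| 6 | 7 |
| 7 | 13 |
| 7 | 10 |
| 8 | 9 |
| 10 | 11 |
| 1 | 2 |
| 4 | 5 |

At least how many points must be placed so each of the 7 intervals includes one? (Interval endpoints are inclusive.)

5

Process intervals by earliest right end; each time one isn't hit yet, stab at its right endpoint.
By right end: [1,2]  [4,5]  [6,7]  [8,9]  [7,10]  [10,11]  [7,13]
[1,2] uncovered → point at 2; [4,5] uncovered → point at 5; [6,7] uncovered → point at 7; [8,9] uncovered → point at 9; [10,11] uncovered → point at 11.
Points: 2, 5, 7, 9, 11 (5 total).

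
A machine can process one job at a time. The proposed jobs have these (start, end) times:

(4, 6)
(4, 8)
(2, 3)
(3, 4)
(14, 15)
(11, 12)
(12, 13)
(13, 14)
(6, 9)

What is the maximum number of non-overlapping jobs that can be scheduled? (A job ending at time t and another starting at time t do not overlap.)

Order by finish time; keep every interval that doesn't clash with the previous kept one.
Sorted by end: (2,3)  (3,4)  (4,6)  (4,8)  (6,9)  (11,12)  (12,13)  (13,14)  (14,15)
take (2,3); take (3,4); take (4,6); skip (4,8); take (6,9); take (11,12); take (12,13); take (13,14); take (14,15).
Selected 8 jobs.

8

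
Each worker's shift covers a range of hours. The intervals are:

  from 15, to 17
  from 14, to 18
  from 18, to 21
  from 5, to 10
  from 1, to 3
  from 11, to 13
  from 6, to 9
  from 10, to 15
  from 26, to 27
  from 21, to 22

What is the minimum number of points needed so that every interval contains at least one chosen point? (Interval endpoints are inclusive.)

6

Sorted: [1,3] [6,9] [5,10] [11,13] [10,15] [15,17] [14,18] [18,21] [21,22] [26,27]
{[1,3]} hit by 3; {[6,9],[5,10]} hit by 9; {[11,13],[10,15]} hit by 13; {[15,17],[14,18]} hit by 17; {[18,21],[21,22]} hit by 21; {[26,27]} hit by 27.
Points: 3, 9, 13, 17, 21, 27 (6 total).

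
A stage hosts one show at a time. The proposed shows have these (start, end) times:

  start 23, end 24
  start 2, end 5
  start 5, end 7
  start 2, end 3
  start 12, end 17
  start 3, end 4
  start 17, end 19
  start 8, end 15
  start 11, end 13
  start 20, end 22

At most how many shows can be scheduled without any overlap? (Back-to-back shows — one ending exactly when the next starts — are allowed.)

7

Order by finish time; keep every interval that doesn't clash with the previous kept one.
Sorted by end: (2,3)  (3,4)  (2,5)  (5,7)  (11,13)  (8,15)  (12,17)  (17,19)  (20,22)  (23,24)
take (2,3); take (3,4); skip (2,5); take (5,7); take (11,13); skip (12,17); take (17,19); take (20,22); take (23,24).
Selected 7 shows.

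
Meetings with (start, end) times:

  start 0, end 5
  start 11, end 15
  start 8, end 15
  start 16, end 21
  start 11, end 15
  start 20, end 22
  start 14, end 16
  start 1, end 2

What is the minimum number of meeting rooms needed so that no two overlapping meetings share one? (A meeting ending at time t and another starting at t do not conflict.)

4

starts: [0, 1, 8, 11, 11, 14, 16, 20]
ends:   [2, 5, 15, 15, 15, 16, 21, 22]
s0→1 s1→2 e2→1 e5→0 s8→1 s11→2 s11→3 s14→4  — peak 4.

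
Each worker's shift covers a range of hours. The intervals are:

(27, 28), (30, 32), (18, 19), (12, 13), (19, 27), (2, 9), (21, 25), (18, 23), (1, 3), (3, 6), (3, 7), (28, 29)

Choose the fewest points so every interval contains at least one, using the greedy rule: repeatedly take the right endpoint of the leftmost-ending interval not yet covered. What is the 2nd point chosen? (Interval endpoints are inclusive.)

13

By right end: [1,3]  [3,6]  [3,7]  [2,9]  [12,13]  [18,19]  [18,23]  [21,25]  [19,27]  [27,28]  [28,29]  [30,32]
[1,3] uncovered → point at 3; [12,13] uncovered → point at 13; [18,19] uncovered → point at 19; [21,25] uncovered → point at 25; [27,28] uncovered → point at 28; [30,32] uncovered → point at 32.
Points: 3, 13, 19, 25, 28, 32 (6 total).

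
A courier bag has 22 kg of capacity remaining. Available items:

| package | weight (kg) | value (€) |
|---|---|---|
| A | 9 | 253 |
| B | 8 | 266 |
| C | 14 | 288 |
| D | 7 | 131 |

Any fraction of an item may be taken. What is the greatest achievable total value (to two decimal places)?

Order: B (266/8=33.25) > A (253/9=28.11) > C (288/14=20.57) > D (131/7=18.71)
Fill: take B (8 @ 266) → take A (9 @ 253) → take 5/14 of C → 102.86; 22/22 used.
Total value = 621.86

621.86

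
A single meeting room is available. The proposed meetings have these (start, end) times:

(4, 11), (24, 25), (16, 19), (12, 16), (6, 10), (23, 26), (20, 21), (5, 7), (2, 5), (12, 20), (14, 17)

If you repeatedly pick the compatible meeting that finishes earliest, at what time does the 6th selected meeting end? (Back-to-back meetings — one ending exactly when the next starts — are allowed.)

Sorted by end: (2,5)  (5,7)  (6,10)  (4,11)  (12,16)  (14,17)  (16,19)  (12,20)  (20,21)  (24,25)  (23,26)
take (2,5); take (5,7); skip (4,11); take (12,16); skip (14,17); take (16,19); take (20,21); take (24,25).
Selected: (2,5) (5,7) (12,16) (16,19) (20,21) (24,25)

25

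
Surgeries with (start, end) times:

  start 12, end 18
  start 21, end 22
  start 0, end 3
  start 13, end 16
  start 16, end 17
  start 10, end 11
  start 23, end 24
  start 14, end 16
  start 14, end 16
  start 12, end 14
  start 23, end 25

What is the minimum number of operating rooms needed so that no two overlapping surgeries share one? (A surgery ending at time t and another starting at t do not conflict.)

4

Events (time:±→running): 0:+→1 3:-→0 10:+→1 11:-→0 12:+→1 12:+→2 13:+→3 14:-→2 14:+→3 14:+→4 … peak 4.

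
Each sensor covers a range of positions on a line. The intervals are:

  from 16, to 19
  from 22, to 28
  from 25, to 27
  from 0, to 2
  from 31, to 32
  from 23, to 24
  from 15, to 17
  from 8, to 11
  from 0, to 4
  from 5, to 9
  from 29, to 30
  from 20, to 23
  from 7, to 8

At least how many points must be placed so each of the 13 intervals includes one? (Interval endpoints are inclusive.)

By right end: [0,2]  [0,4]  [7,8]  [5,9]  [8,11]  [15,17]  [16,19]  [20,23]  [23,24]  [25,27]  [22,28]  [29,30]  [31,32]
[0,2] uncovered → point at 2; [7,8] uncovered → point at 8; [15,17] uncovered → point at 17; [20,23] uncovered → point at 23; [25,27] uncovered → point at 27; [29,30] uncovered → point at 30; [31,32] uncovered → point at 32.
Points: 2, 8, 17, 23, 27, 30, 32 (7 total).

7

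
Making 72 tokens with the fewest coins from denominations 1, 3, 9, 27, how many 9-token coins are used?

2

72 = 2×27 + 2×9
Count of 9: 2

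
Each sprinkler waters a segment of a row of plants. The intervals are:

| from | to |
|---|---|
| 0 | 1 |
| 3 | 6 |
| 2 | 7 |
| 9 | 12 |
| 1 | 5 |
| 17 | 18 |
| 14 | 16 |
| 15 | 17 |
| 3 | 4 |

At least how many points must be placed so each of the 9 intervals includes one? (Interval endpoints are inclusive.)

5

Process intervals by earliest right end; each time one isn't hit yet, stab at its right endpoint.
By right end: [0,1]  [3,4]  [1,5]  [3,6]  [2,7]  [9,12]  [14,16]  [15,17]  [17,18]
[0,1] uncovered → point at 1; [3,4] uncovered → point at 4; [9,12] uncovered → point at 12; [14,16] uncovered → point at 16; [17,18] uncovered → point at 18.
Points: 1, 4, 12, 16, 18 (5 total).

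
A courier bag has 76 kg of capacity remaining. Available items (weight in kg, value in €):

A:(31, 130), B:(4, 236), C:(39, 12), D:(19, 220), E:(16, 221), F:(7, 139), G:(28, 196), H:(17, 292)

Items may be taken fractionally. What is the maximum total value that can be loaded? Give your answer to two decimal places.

1199.00

Sort by value per unit weight and fill in that order.
Order: B (236/4=59.00) > F (139/7=19.86) > H (292/17=17.18) > E (221/16=13.81) > D (220/19=11.58) > G (196/28=7.00) > A (130/31=4.19) > C (12/39=0.31)
Fill: take B (4 @ 236) → take F (7 @ 139) → take H (17 @ 292) → take E (16 @ 221) → take D (19 @ 220) → take 13/28 of G → 91.00; 76/76 used.
Total value = 1199.00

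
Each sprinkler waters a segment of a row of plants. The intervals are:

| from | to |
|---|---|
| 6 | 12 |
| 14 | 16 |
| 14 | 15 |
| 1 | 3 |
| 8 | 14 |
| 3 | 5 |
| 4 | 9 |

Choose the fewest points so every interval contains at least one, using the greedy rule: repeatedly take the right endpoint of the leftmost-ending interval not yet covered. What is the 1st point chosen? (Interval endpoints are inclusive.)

3

Sort by right endpoint; whenever an interval is uncovered, place a point at its right end.
By right end: [1,3]  [3,5]  [4,9]  [6,12]  [8,14]  [14,15]  [14,16]
[1,3] uncovered → point at 3; [4,9] uncovered → point at 9; [14,15] uncovered → point at 15.
Points: 3, 9, 15 (3 total).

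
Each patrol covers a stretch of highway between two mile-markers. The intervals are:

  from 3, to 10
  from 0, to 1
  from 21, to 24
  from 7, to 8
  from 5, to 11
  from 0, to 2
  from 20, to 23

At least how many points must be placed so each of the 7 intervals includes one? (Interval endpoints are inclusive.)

3

Sort by right endpoint; whenever an interval is uncovered, place a point at its right end.
Sorted: [0,1] [0,2] [7,8] [3,10] [5,11] [20,23] [21,24]
{[0,1],[0,2]} hit by 1; {[7,8],[3,10],[5,11]} hit by 8; {[20,23],[21,24]} hit by 23.
Points: 1, 8, 23 (3 total).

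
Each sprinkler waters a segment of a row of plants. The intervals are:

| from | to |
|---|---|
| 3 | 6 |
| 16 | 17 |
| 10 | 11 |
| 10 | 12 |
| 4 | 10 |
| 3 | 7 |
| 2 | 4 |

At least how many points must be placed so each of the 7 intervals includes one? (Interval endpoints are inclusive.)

3

Process intervals by earliest right end; each time one isn't hit yet, stab at its right endpoint.
Sorted: [2,4] [3,6] [3,7] [4,10] [10,11] [10,12] [16,17]
{[2,4],[3,6],[3,7],[4,10]} hit by 4; {[10,11],[10,12]} hit by 11; {[16,17]} hit by 17.
Points: 4, 11, 17 (3 total).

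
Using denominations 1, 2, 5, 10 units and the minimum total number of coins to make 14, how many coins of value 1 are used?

14 − 1×10→4 − 2×2→0
Count of 1: 0

0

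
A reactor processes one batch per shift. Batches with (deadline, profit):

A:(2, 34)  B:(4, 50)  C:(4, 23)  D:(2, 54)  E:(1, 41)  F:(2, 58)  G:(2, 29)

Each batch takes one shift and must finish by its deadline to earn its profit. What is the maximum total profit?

Profit order: F=58 D=54 B=50 E=41 A=34 G=29 C=23
Assign: F→slot 2, D→slot 1, B→slot 4, E skipped, A skipped, G skipped, C→slot 3.
Slots: [1:D] [2:F] [3:C] [4:B]
Profit = 54 + 58 + 23 + 50 = 185

185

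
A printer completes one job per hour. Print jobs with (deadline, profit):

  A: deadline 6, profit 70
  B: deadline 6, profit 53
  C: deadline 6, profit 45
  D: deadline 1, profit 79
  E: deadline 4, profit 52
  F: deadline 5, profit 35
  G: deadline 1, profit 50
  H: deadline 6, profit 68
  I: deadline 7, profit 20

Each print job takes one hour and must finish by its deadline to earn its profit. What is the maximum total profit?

387

Take jobs in profit order; each goes to the latest open slot no later than its deadline.
Profit order: D=79 A=70 H=68 B=53 E=52 G=50 C=45 F=35 I=20
Assign: D→slot 1, A→slot 6, H→slot 5, B→slot 4, E→slot 3, G skipped, C→slot 2, F skipped, I→slot 7.
Slots: [1:D] [2:C] [3:E] [4:B] [5:H] [6:A] [7:I]
Profit = 79 + 45 + 52 + 53 + 68 + 70 + 20 = 387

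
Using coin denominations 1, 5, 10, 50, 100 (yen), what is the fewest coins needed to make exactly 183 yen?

8

Use the largest denomination that fits, subtract, and repeat.
183 − 1×100→83 − 1×50→33 − 3×10→3 − 3×1→0
Total coins = 1 + 1 + 3 + 3 = 8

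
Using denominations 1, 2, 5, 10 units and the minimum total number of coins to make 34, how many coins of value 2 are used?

34 − 3×10→4 − 2×2→0
Count of 2: 2

2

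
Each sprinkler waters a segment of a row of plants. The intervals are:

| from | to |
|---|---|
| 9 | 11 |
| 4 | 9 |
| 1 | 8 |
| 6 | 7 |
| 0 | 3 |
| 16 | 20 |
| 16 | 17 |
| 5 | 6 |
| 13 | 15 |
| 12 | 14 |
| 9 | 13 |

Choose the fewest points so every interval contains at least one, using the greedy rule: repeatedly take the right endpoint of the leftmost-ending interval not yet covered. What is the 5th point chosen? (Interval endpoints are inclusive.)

Process intervals by earliest right end; each time one isn't hit yet, stab at its right endpoint.
Sorted: [0,3] [5,6] [6,7] [1,8] [4,9] [9,11] [9,13] [12,14] [13,15] [16,17] [16,20]
{[0,3]} hit by 3; {[5,6],[6,7],[1,8],[4,9]} hit by 6; {[9,11],[9,13]} hit by 11; {[12,14],[13,15]} hit by 14; {[16,17],[16,20]} hit by 17.
Points: 3, 6, 11, 14, 17 (5 total).

17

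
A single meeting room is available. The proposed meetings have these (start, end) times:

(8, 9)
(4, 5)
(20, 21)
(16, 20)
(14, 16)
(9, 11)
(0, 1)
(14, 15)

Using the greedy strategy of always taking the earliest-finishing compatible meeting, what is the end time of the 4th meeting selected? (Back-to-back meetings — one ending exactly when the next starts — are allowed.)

11

Sorted by end: (0,1)  (4,5)  (8,9)  (9,11)  (14,15)  (14,16)  (16,20)  (20,21)
take (0,1); take (4,5); take (8,9); take (9,11); take (14,15); skip (14,16); take (16,20); take (20,21).
Selected: (0,1) (4,5) (8,9) (9,11) (14,15) (16,20) (20,21)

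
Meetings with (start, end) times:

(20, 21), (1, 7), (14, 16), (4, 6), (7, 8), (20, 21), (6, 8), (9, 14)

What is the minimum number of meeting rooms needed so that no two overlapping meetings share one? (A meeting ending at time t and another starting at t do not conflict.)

Events (time:±→running): 1:+→1 4:+→2 … peak 2.

2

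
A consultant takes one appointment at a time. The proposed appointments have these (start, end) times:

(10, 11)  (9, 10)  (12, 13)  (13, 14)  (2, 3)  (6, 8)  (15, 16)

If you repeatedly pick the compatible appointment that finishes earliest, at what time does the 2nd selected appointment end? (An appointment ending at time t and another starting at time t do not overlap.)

Sorted by end: (2,3)  (6,8)  (9,10)  (10,11)  (12,13)  (13,14)  (15,16)
take (2,3); take (6,8); take (9,10); take (10,11); take (12,13); take (13,14); take (15,16).
Selected: (2,3) (6,8) (9,10) (10,11) (12,13) (13,14) (15,16)

8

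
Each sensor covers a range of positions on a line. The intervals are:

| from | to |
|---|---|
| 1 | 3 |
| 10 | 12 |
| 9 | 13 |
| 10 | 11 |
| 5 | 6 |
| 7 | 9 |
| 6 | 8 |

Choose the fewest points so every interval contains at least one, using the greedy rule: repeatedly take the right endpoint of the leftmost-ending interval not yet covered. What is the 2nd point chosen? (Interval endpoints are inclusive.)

6

Sort by right endpoint; whenever an interval is uncovered, place a point at its right end.
By right end: [1,3]  [5,6]  [6,8]  [7,9]  [10,11]  [10,12]  [9,13]
[1,3] uncovered → point at 3; [5,6] uncovered → point at 6; [7,9] uncovered → point at 9; [10,11] uncovered → point at 11.
Points: 3, 6, 9, 11 (4 total).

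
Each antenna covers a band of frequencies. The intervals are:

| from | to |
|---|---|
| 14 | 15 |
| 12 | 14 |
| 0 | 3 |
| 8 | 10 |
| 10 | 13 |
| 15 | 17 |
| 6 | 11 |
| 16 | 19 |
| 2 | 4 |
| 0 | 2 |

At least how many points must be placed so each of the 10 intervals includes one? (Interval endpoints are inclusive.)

4

Process intervals by earliest right end; each time one isn't hit yet, stab at its right endpoint.
Sorted: [0,2] [0,3] [2,4] [8,10] [6,11] [10,13] [12,14] [14,15] [15,17] [16,19]
{[0,2],[0,3],[2,4]} hit by 2; {[8,10],[6,11],[10,13]} hit by 10; {[12,14],[14,15]} hit by 14; {[15,17],[16,19]} hit by 17.
Points: 2, 10, 14, 17 (4 total).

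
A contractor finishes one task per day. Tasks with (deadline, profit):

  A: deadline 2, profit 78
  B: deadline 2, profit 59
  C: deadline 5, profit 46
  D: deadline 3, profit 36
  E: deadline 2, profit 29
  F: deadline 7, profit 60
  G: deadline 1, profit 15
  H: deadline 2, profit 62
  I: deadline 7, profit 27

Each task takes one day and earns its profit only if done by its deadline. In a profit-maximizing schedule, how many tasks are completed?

6

Take jobs in profit order; each goes to the latest open slot no later than its deadline.
Profit order: A=78 H=62 F=60 B=59 C=46 D=36 E=29 I=27 G=15
Assign: A→slot 2, H→slot 1, F→slot 7, B skipped, C→slot 5, D→slot 3, E skipped, I→slot 6, G skipped.
Slots: [1:H] [2:A] [3:D] [5:C] [6:I] [7:F]
6 of 9 scheduled.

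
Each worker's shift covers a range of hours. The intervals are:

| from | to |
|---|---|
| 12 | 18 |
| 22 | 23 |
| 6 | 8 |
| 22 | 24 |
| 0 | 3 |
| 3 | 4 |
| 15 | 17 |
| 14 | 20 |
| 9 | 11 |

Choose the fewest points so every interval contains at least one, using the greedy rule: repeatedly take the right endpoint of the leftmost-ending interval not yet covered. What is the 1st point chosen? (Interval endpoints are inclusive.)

3

Sorted: [0,3] [3,4] [6,8] [9,11] [15,17] [12,18] [14,20] [22,23] [22,24]
{[0,3],[3,4]} hit by 3; {[6,8]} hit by 8; {[9,11]} hit by 11; {[15,17],[12,18],[14,20]} hit by 17; {[22,23],[22,24]} hit by 23.
Points: 3, 8, 11, 17, 23 (5 total).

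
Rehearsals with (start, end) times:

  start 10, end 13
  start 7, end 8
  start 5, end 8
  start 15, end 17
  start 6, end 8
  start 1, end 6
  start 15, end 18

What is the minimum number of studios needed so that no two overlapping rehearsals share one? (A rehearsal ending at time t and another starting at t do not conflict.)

starts: [1, 5, 6, 7, 10, 15, 15]
ends:   [6, 8, 8, 8, 13, 17, 18]
s1→1 s5→2 e6→1 s6→2 s7→3  — peak 3.

3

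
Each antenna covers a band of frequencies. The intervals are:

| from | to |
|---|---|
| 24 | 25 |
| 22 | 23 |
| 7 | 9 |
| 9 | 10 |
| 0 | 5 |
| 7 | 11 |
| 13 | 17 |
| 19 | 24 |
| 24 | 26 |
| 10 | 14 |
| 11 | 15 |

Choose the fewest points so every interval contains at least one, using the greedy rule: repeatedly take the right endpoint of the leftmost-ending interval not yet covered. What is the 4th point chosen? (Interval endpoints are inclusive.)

Sorted: [0,5] [7,9] [9,10] [7,11] [10,14] [11,15] [13,17] [22,23] [19,24] [24,25] [24,26]
{[0,5]} hit by 5; {[7,9],[9,10],[7,11]} hit by 9; {[10,14],[11,15],[13,17]} hit by 14; {[22,23],[19,24]} hit by 23; {[24,25],[24,26]} hit by 25.
Points: 5, 9, 14, 23, 25 (5 total).

23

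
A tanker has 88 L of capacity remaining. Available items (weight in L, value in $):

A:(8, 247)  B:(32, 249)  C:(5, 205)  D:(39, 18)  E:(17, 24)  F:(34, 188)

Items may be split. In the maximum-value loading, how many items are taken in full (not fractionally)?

4

Order: C (205/5=41.00) > A (247/8=30.88) > B (249/32=7.78) > F (188/34=5.53) > E (24/17=1.41) > D (18/39=0.46)
Fill: take C (5 @ 205) → take A (8 @ 247) → take B (32 @ 249) → take F (34 @ 188) → take 9/17 of E → 12.71; 88/88 used.
4 item(s) taken whole; one partial (take 9/17 of E).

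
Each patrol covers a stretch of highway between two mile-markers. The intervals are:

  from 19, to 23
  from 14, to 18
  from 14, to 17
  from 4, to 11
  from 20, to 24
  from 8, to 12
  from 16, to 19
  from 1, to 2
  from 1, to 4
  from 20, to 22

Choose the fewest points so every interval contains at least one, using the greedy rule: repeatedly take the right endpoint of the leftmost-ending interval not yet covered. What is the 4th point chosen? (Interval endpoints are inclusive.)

Process intervals by earliest right end; each time one isn't hit yet, stab at its right endpoint.
By right end: [1,2]  [1,4]  [4,11]  [8,12]  [14,17]  [14,18]  [16,19]  [20,22]  [19,23]  [20,24]
[1,2] uncovered → point at 2; [4,11] uncovered → point at 11; [14,17] uncovered → point at 17; [20,22] uncovered → point at 22.
Points: 2, 11, 17, 22 (4 total).

22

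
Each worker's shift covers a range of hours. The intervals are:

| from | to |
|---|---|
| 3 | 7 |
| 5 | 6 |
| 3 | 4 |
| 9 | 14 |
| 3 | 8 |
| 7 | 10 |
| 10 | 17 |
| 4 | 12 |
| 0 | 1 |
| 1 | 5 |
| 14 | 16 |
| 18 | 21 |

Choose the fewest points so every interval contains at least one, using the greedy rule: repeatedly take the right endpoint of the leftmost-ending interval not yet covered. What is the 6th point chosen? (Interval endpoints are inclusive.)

By right end: [0,1]  [3,4]  [1,5]  [5,6]  [3,7]  [3,8]  [7,10]  [4,12]  [9,14]  [14,16]  [10,17]  [18,21]
[0,1] uncovered → point at 1; [3,4] uncovered → point at 4; [5,6] uncovered → point at 6; [7,10] uncovered → point at 10; [14,16] uncovered → point at 16; [18,21] uncovered → point at 21.
Points: 1, 4, 6, 10, 16, 21 (6 total).

21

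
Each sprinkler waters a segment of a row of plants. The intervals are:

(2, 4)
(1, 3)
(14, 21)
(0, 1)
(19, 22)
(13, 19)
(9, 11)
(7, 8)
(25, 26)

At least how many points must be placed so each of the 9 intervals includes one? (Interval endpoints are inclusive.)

6

Sorted: [0,1] [1,3] [2,4] [7,8] [9,11] [13,19] [14,21] [19,22] [25,26]
{[0,1],[1,3]} hit by 1; {[2,4]} hit by 4; {[7,8]} hit by 8; {[9,11]} hit by 11; {[13,19],[14,21],[19,22]} hit by 19; {[25,26]} hit by 26.
Points: 1, 4, 8, 11, 19, 26 (6 total).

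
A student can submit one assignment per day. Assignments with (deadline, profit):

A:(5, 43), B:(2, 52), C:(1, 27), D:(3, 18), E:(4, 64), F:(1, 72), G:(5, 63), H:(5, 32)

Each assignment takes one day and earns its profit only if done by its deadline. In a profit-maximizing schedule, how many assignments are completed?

5

Sort by profit descending; place each in the latest free slot ≤ its deadline.
Profit order: F=72 E=64 G=63 B=52 A=43 H=32 C=27 D=18
Assign: F→slot 1, E→slot 4, G→slot 5, B→slot 2, A→slot 3, H skipped, C skipped, D skipped.
Slots: [1:F] [2:B] [3:A] [4:E] [5:G]
5 of 8 scheduled.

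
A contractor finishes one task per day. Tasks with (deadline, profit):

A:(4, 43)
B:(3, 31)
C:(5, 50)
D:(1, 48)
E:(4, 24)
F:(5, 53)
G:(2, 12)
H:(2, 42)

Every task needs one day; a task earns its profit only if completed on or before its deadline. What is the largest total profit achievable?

236

Profit order: F=53 C=50 D=48 A=43 H=42 B=31 E=24 G=12
Assign: F→slot 5, C→slot 4, D→slot 1, A→slot 3, H→slot 2, B skipped, E skipped, G skipped.
Slots: [1:D] [2:H] [3:A] [4:C] [5:F]
Profit = 48 + 42 + 43 + 50 + 53 = 236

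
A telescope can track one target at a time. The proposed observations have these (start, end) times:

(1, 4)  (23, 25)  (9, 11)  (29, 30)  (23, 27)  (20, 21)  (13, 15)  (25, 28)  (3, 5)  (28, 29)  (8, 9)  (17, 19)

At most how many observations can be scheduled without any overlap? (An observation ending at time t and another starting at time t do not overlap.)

10

Greedy by earliest finish: after sorting by end time, pick each interval compatible with the last pick.
By end time: (1,4), (3,5), (8,9), (9,11), (13,15), (17,19), (20,21), (23,25), (23,27), (25,28), (28,29), (29,30).
Pick (1,4); next start ≥ 4 → (8,9); next start ≥ 9 → (9,11); next start ≥ 11 → (13,15); next start ≥ 15 → (17,19); next start ≥ 19 → (20,21); next start ≥ 21 → (23,25); next start ≥ 25 → (25,28); next start ≥ 28 → (28,29); next start ≥ 29 → (29,30).
Selected 10 observations.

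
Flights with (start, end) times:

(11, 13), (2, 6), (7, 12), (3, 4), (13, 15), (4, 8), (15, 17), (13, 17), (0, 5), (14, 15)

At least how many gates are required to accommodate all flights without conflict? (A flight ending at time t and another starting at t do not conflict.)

Events (time:±→running): 0:+→1 2:+→2 3:+→3 … peak 3.

3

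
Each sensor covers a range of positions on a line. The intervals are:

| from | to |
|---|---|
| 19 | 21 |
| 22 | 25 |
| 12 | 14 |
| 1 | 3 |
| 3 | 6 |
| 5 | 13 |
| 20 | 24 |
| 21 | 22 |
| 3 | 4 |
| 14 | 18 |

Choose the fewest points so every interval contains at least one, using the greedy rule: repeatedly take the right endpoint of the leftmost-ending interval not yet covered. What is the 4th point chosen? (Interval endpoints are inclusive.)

Process intervals by earliest right end; each time one isn't hit yet, stab at its right endpoint.
By right end: [1,3]  [3,4]  [3,6]  [5,13]  [12,14]  [14,18]  [19,21]  [21,22]  [20,24]  [22,25]
[1,3] uncovered → point at 3; [5,13] uncovered → point at 13; [14,18] uncovered → point at 18; [19,21] uncovered → point at 21; [22,25] uncovered → point at 25.
Points: 3, 13, 18, 21, 25 (5 total).

21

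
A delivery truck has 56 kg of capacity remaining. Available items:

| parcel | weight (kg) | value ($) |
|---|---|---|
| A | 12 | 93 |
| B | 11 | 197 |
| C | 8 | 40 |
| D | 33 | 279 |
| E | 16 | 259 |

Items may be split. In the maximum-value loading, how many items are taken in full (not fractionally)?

Sort by value per unit weight and fill in that order.
Order: B (197/11=17.91) > E (259/16=16.19) > D (279/33=8.45) > A (93/12=7.75) > C (40/8=5.00)
Fill: take B (11 @ 197) → take E (16 @ 259) → take 29/33 of D → 245.18; 56/56 used.
2 item(s) taken whole; one partial (take 29/33 of D).

2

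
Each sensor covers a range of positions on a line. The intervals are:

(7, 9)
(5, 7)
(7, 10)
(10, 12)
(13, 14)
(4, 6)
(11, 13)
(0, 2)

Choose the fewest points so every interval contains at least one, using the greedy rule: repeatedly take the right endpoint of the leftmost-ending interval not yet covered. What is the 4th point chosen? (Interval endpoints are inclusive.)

Sorted: [0,2] [4,6] [5,7] [7,9] [7,10] [10,12] [11,13] [13,14]
{[0,2]} hit by 2; {[4,6],[5,7]} hit by 6; {[7,9],[7,10]} hit by 9; {[10,12],[11,13]} hit by 12; {[13,14]} hit by 14.
Points: 2, 6, 9, 12, 14 (5 total).

12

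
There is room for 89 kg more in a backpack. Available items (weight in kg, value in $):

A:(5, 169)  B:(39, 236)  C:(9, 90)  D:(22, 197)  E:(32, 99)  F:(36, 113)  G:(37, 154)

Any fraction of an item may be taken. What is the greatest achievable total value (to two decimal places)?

Sort by value per unit weight and fill in that order.
Ratios (sorted): A 33.80, C 10.00, D 8.95, B 6.05, G 4.16, F 3.14, E 3.09
take A (5 @ 169); take C (9 @ 90); take D (22 @ 197); take B (39 @ 236); take 14/37 of G → 58.27. Capacity used 89/89.
Total value = 750.27

750.27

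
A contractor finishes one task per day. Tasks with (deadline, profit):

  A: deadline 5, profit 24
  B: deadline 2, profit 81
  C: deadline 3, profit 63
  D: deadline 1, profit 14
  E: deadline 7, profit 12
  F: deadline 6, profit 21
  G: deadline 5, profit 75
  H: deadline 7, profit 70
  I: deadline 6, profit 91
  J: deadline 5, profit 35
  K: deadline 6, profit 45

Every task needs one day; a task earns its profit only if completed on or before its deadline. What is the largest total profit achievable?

Take jobs in profit order; each goes to the latest open slot no later than its deadline.
Profit order: I=91 B=81 G=75 H=70 C=63 K=45 J=35 A=24 F=21 D=14 E=12
Assign: I→slot 6, B→slot 2, G→slot 5, H→slot 7, C→slot 3, K→slot 4, J→slot 1, A skipped, F skipped, D skipped, E skipped.
Slots: [1:J] [2:B] [3:C] [4:K] [5:G] [6:I] [7:H]
Profit = 35 + 81 + 63 + 45 + 75 + 91 + 70 = 460

460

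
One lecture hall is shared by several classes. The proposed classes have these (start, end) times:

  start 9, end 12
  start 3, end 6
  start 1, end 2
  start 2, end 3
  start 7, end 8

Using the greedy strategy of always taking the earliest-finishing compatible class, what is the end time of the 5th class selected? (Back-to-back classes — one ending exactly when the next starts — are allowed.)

12

Order by finish time; keep every interval that doesn't clash with the previous kept one.
Sorted by end: (1,2)  (2,3)  (3,6)  (7,8)  (9,12)
take (1,2); take (2,3); take (3,6); take (7,8); take (9,12).
Selected: (1,2) (2,3) (3,6) (7,8) (9,12)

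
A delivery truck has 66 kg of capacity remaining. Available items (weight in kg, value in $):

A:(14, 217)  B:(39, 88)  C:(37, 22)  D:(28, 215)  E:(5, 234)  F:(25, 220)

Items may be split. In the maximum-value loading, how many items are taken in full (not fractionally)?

Sort by value per unit weight and fill in that order.
Order: E (234/5=46.80) > A (217/14=15.50) > F (220/25=8.80) > D (215/28=7.68) > B (88/39=2.26) > C (22/37=0.59)
Fill: take E (5 @ 234) → take A (14 @ 217) → take F (25 @ 220) → take 22/28 of D → 168.93; 66/66 used.
3 item(s) taken whole; one partial (take 22/28 of D).

3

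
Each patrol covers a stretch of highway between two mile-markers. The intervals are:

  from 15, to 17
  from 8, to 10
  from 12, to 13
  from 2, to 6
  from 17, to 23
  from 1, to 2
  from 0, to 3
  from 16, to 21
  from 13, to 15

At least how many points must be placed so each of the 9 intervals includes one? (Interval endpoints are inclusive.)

Sorted: [1,2] [0,3] [2,6] [8,10] [12,13] [13,15] [15,17] [16,21] [17,23]
{[1,2],[0,3],[2,6]} hit by 2; {[8,10]} hit by 10; {[12,13],[13,15]} hit by 13; {[15,17],[16,21],[17,23]} hit by 17.
Points: 2, 10, 13, 17 (4 total).

4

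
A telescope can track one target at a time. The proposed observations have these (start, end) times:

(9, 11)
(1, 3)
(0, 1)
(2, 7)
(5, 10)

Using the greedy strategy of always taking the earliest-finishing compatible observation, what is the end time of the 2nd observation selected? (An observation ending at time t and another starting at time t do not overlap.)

Order by finish time; keep every interval that doesn't clash with the previous kept one.
Sorted by end: (0,1)  (1,3)  (2,7)  (5,10)  (9,11)
take (0,1); take (1,3); take (5,10); skip (9,11).
Selected: (0,1) (1,3) (5,10)

3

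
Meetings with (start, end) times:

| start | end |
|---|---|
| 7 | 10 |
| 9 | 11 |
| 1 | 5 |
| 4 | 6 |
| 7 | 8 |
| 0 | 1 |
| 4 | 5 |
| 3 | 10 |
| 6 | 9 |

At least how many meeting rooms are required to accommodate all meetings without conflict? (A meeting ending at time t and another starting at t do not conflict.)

The answer is the maximum number of intervals overlapping at any instant.
Events (time:±→running): 0:+→1 1:-→0 1:+→1 3:+→2 4:+→3 4:+→4 … peak 4.

4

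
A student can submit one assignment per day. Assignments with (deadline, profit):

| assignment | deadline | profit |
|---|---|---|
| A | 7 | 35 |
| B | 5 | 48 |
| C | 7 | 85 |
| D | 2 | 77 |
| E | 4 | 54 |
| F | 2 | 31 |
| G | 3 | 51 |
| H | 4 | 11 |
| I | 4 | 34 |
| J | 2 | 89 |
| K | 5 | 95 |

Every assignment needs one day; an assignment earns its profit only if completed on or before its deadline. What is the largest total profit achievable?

486

Take jobs in profit order; each goes to the latest open slot no later than its deadline.
Profit order: K=95 J=89 C=85 D=77 E=54 G=51 B=48 A=35 I=34 F=31 H=11
Assign: K→slot 5, J→slot 2, C→slot 7, D→slot 1, E→slot 4, G→slot 3, B skipped, A→slot 6, I skipped, F skipped, H skipped.
Slots: [1:D] [2:J] [3:G] [4:E] [5:K] [6:A] [7:C]
Profit = 77 + 89 + 51 + 54 + 95 + 35 + 85 = 486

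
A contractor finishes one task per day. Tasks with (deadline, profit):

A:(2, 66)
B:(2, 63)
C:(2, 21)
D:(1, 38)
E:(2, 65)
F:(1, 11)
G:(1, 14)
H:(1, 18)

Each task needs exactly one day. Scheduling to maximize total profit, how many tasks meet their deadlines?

2

Sort by profit descending; place each in the latest free slot ≤ its deadline.
By profit: A(d2,66), E(d2,65), B(d2,63), D(d1,38), C(d2,21), H(d1,18), G(d1,14), F(d1,11)
A→slot 2; E→slot 1; B skipped; D skipped; C skipped; H skipped; G skipped; F skipped.
2 of 8 scheduled.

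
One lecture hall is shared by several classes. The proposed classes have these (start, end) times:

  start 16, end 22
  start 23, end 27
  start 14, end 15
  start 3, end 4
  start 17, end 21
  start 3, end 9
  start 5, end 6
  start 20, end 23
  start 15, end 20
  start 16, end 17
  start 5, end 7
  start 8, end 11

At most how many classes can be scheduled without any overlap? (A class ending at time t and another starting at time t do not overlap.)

7

Greedy by earliest finish: after sorting by end time, pick each interval compatible with the last pick.
Sorted by end: (3,4)  (5,6)  (5,7)  (3,9)  (8,11)  (14,15)  (16,17)  (15,20)  (17,21)  (16,22)  (20,23)  (23,27)
take (3,4); take (5,6); skip (3,9); take (8,11); take (14,15); take (16,17); take (17,21); take (23,27).
Selected 7 classes.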